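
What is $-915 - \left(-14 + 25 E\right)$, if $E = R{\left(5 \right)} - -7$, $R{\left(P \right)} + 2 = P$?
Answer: $-1151$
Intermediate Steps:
$R{\left(P \right)} = -2 + P$
$E = 10$ ($E = \left(-2 + 5\right) - -7 = 3 + 7 = 10$)
$-915 - \left(-14 + 25 E\right) = -915 + \left(\left(8 + 6\right) - 250\right) = -915 + \left(14 - 250\right) = -915 - 236 = -1151$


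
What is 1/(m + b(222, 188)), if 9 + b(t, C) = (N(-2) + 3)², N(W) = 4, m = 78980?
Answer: 1/79020 ≈ 1.2655e-5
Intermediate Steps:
b(t, C) = 40 (b(t, C) = -9 + (4 + 3)² = -9 + 7² = -9 + 49 = 40)
1/(m + b(222, 188)) = 1/(78980 + 40) = 1/79020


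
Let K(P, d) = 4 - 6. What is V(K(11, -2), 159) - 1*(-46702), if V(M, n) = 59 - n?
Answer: 46602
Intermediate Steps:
K(P, d) = -2
V(K(11, -2), 159) - 1*(-46702) = (59 - 1*159) - 1*(-46702) = (59 - 159) + 46702 = -100 + 46702 = 46602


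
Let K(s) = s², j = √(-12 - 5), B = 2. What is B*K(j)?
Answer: -34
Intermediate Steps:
j = I*√17 (j = √(-17) = I*√17 ≈ 4.1231*I)
B*K(j) = 2*(I*√17)² = 2*(-17) = -34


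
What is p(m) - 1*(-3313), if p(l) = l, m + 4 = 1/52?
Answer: 172069/52 ≈ 3309.0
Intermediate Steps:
m = -207/52 (m = -4 + 1/52 = -207/52 ≈ -3.9808)
p(m) - 1*(-3313) = -207/52 - 1*(-3313) = -207/52 + 3313 = 172069/52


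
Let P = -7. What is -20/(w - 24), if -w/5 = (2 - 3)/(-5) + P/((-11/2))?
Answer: 44/69 ≈ 0.63768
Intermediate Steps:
w = -81/11 (w = -5*((2 - 3)/(-5) - 7/((-11/2))) = -5*(-1*(-⅕) - 7/((-11*½))) = -5*(⅕ - 7/(-11/2)) = -5*(⅕ - 7*(-2/11)) = -5*(⅕ + 14/11) = -5*81/55 = -81/11 ≈ -7.3636)
-20/(w - 24) = -20/(-81/11 - 24) = -20/(-345/11) = -11/345*(-20) = 44/69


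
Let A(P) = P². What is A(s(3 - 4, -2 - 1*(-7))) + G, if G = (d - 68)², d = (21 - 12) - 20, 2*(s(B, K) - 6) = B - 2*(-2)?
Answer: 25189/4 ≈ 6297.3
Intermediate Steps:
s(B, K) = 8 + B/2 (s(B, K) = 6 + (B - 2*(-2))/2 = 6 + (B + 4)/2 = 6 + (4 + B)/2 = 6 + (2 + B/2) = 8 + B/2)
d = -11 (d = 9 - 20 = -11)
G = 6241 (G = (-11 - 68)² = (-79)² = 6241)
A(s(3 - 4, -2 - 1*(-7))) + G = (8 + (3 - 4)/2)² + 6241 = (8 + (½)*(-1))² + 6241 = (8 - ½)² + 6241 = (15/2)² + 6241 = 225/4 + 6241 = 25189/4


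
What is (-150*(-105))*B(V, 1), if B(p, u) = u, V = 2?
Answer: 15750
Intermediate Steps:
(-150*(-105))*B(V, 1) = -150*(-105)*1 = 15750*1 = 15750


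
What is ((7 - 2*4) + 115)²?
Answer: 12996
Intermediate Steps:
((7 - 2*4) + 115)² = ((7 - 8) + 115)² = (-1 + 115)² = 114² = 12996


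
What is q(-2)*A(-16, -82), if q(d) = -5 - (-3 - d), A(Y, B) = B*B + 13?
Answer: -26948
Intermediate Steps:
A(Y, B) = 13 + B² (A(Y, B) = B² + 13 = 13 + B²)
q(d) = -2 + d (q(d) = -5 + (3 + d) = -2 + d)
q(-2)*A(-16, -82) = (-2 - 2)*(13 + (-82)²) = -4*(13 + 6724) = -4*6737 = -26948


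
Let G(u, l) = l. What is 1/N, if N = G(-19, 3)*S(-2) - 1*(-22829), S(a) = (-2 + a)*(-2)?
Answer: 1/22853 ≈ 4.3758e-5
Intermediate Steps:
S(a) = 4 - 2*a
N = 22853 (N = 3*(4 - 2*(-2)) - 1*(-22829) = 3*(4 + 4) + 22829 = 3*8 + 22829 = 24 + 22829 = 22853)
1/N = 1/22853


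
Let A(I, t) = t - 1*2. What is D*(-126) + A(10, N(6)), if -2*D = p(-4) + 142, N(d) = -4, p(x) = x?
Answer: 8688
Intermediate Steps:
A(I, t) = -2 + t (A(I, t) = t - 2 = -2 + t)
D = -69 (D = -(-4 + 142)/2 = -½*138 = -69)
D*(-126) + A(10, N(6)) = -69*(-126) + (-2 - 4) = 8694 - 6 = 8688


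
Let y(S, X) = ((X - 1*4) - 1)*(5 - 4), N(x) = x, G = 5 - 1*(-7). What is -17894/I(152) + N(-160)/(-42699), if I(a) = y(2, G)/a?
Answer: -116136496592/298893 ≈ -3.8856e+5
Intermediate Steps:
G = 12 (G = 5 + 7 = 12)
y(S, X) = -5 + X (y(S, X) = ((X - 4) - 1)*1 = ((-4 + X) - 1)*1 = (-5 + X)*1 = -5 + X)
I(a) = 7/a (I(a) = (-5 + 12)/a = 7/a)
-17894/I(152) + N(-160)/(-42699) = -17894/(7/152) - 160/(-42699) = -17894/(7*(1/152)) - 160*(-1/42699) = -17894/7/152 + 160/42699 = -17894*152/7 + 160/42699 = -2719888/7 + 160/42699 = -116136496592/298893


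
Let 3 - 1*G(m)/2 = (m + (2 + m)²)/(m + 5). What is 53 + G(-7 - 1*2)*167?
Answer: 4395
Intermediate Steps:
G(m) = 6 - 2*(m + (2 + m)²)/(5 + m) (G(m) = 6 - 2*(m + (2 + m)²)/(m + 5) = 6 - 2*(m + (2 + m)²)/(5 + m))
53 + G(-7 - 1*2)*167 = 53 + (2*(11 - (-7 - 1*2)² - 2*(-7 - 1*2))/(5 + (-7 - 1*2)))*167 = 53 + (2*(11 - (-7 - 2)² - 2*(-7 - 2))/(5 + (-7 - 2)))*167 = 53 + (2*(11 - 1*(-9)² - 2*(-9))/(5 - 9))*167 = 53 + (2*(11 - 1*81 + 18)/(-4))*167 = 53 + (2*(-¼)*(11 - 81 + 18))*167 = 53 + (2*(-¼)*(-52))*167 = 53 + 26*167 = 53 + 4342 = 4395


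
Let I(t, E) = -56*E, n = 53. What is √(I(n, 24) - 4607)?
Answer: I*√5951 ≈ 77.143*I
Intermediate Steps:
√(I(n, 24) - 4607) = √(-56*24 - 4607) = √(-1344 - 4607) = √(-5951) = I*√5951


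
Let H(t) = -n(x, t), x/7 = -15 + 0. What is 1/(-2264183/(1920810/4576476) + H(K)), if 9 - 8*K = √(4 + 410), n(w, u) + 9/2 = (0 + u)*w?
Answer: -722102159176888280/3895355304452040602565019 + 36895110561000*√46/27267487131164284217955133 ≈ -1.8537e-7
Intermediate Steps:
x = -105 (x = 7*(-15 + 0) = 7*(-15) = -105)
n(w, u) = -9/2 + u*w (n(w, u) = -9/2 + (0 + u)*w = -9/2 + u*w)
K = 9/8 - 3*√46/8 (K = 9/8 - √(4 + 410)/8 = 9/8 - 3*√46/8 ≈ -1.4184)
H(t) = 9/2 + 105*t (H(t) = -(-9/2 + t*(-105)) = -(-9/2 - 105*t) = 9/2 + 105*t)
1/(-2264183/(1920810/4576476) + H(K)) = 1/(-2264183/(1920810/4576476) + (9/2 + 105*(9/8 - 3*√46/8))) = 1/(-2264183/(1920810*(1/4576476)) + (9/2 + (945/8 - 315*√46/8))) = 1/(-2264183/320135/762746 + (981/8 - 315*√46/8)) = 1/(-2264183*762746/320135 + (981/8 - 315*√46/8)) = 1/(-1726996526518/320135 + (981/8 - 315*√46/8)) = 1/(-13815658159709/2561080 - 315*√46/8)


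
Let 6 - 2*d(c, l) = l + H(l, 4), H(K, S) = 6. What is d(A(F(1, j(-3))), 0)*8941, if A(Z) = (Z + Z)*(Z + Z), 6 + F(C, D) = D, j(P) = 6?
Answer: 0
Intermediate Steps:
F(C, D) = -6 + D
A(Z) = 4*Z² (A(Z) = (2*Z)*(2*Z) = 4*Z²)
d(c, l) = -l/2 (d(c, l) = 3 - (l + 6)/2 = 3 - (6 + l)/2 = 3 + (-3 - l/2) = -l/2)
d(A(F(1, j(-3))), 0)*8941 = -½*0*8941 = 0*8941 = 0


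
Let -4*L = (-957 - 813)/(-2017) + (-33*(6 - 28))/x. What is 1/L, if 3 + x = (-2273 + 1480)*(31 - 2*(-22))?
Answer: -79978084/17301953 ≈ -4.6225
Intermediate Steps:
x = -59478 (x = -3 + (-2273 + 1480)*(31 - 2*(-22)) = -3 - 793*(31 + 44) = -3 - 793*75 = -3 - 59475 = -59478)
L = -17301953/79978084 (L = -((-957 - 813)/(-2017) - 33*(6 - 28)/(-59478))/4 = -(-1770*(-1/2017) - 33*(-22)*(-1/59478))/4 = -(1770/2017 + 726*(-1/59478))/4 = -(1770/2017 - 121/9913)/4 = -1/4*17301953/19994521 = -17301953/79978084 ≈ -0.21633)
1/L = 1/(-17301953/79978084) = -79978084/17301953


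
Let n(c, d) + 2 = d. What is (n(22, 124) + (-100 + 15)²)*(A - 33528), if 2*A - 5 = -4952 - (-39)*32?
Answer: -519836985/2 ≈ -2.5992e+8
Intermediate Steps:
A = -3699/2 (A = 5/2 + (-4952 - (-39)*32)/2 = 5/2 + (-4952 - 1*(-1248))/2 = 5/2 + (-4952 + 1248)/2 = 5/2 + (½)*(-3704) = 5/2 - 1852 = -3699/2 ≈ -1849.5)
n(c, d) = -2 + d
(n(22, 124) + (-100 + 15)²)*(A - 33528) = ((-2 + 124) + (-100 + 15)²)*(-3699/2 - 33528) = (122 + (-85)²)*(-70755/2) = (122 + 7225)*(-70755/2) = 7347*(-70755/2) = -519836985/2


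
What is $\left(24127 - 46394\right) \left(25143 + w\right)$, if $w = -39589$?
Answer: $321669082$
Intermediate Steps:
$\left(24127 - 46394\right) \left(25143 + w\right) = \left(24127 - 46394\right) \left(25143 - 39589\right) = \left(-22267\right) \left(-14446\right) = 321669082$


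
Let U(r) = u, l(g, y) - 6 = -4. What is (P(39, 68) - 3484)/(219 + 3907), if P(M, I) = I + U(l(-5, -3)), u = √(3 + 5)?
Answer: -1708/2063 + √2/2063 ≈ -0.82724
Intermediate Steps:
u = 2*√2 (u = √8 = 2*√2 ≈ 2.8284)
l(g, y) = 2 (l(g, y) = 6 - 4 = 2)
U(r) = 2*√2
P(M, I) = I + 2*√2
(P(39, 68) - 3484)/(219 + 3907) = ((68 + 2*√2) - 3484)/(219 + 3907) = (-3416 + 2*√2)/4126 = (-3416 + 2*√2)*(1/4126) = -1708/2063 + √2/2063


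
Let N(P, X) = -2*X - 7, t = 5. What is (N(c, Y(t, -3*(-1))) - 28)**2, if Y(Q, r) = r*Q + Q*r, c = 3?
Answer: 9025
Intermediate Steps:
Y(Q, r) = 2*Q*r (Y(Q, r) = Q*r + Q*r = 2*Q*r)
N(P, X) = -7 - 2*X
(N(c, Y(t, -3*(-1))) - 28)**2 = ((-7 - 4*5*(-3*(-1))) - 28)**2 = ((-7 - 4*5*3) - 28)**2 = ((-7 - 2*30) - 28)**2 = ((-7 - 60) - 28)**2 = (-67 - 28)**2 = (-95)**2 = 9025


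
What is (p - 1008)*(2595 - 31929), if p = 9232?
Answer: -241242816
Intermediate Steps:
(p - 1008)*(2595 - 31929) = (9232 - 1008)*(2595 - 31929) = 8224*(-29334) = -241242816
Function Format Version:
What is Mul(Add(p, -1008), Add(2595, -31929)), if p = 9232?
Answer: -241242816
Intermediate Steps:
Mul(Add(p, -1008), Add(2595, -31929)) = Mul(Add(9232, -1008), Add(2595, -31929)) = Mul(8224, -29334) = -241242816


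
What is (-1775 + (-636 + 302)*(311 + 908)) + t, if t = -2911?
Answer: -411832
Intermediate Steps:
(-1775 + (-636 + 302)*(311 + 908)) + t = (-1775 + (-636 + 302)*(311 + 908)) - 2911 = (-1775 - 334*1219) - 2911 = (-1775 - 407146) - 2911 = -408921 - 2911 = -411832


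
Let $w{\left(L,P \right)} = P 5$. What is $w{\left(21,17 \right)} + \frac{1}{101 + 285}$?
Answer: $\frac{32811}{386} \approx 85.003$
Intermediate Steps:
$w{\left(L,P \right)} = 5 P$
$w{\left(21,17 \right)} + \frac{1}{101 + 285} = 5 \cdot 17 + \frac{1}{101 + 285} = 85 + \frac{1}{386} = \frac{32811}{386}$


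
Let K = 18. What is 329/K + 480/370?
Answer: 13037/666 ≈ 19.575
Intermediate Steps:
329/K + 480/370 = 329/18 + 480/370 = 329*(1/18) + 480*(1/370) = 329/18 + 48/37 = 13037/666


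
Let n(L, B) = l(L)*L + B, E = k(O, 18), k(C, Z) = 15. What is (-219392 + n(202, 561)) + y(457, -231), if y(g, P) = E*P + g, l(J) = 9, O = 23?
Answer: -220021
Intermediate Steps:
E = 15
n(L, B) = B + 9*L (n(L, B) = 9*L + B = B + 9*L)
y(g, P) = g + 15*P (y(g, P) = 15*P + g = g + 15*P)
(-219392 + n(202, 561)) + y(457, -231) = (-219392 + (561 + 9*202)) + (457 + 15*(-231)) = (-219392 + (561 + 1818)) + (457 - 3465) = (-219392 + 2379) - 3008 = -217013 - 3008 = -220021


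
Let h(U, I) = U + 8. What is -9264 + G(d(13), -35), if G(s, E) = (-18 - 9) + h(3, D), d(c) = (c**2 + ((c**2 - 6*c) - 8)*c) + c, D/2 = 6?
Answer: -9280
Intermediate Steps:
D = 12 (D = 2*6 = 12)
h(U, I) = 8 + U
d(c) = c + c**2 + c*(-8 + c**2 - 6*c) (d(c) = (c**2 + (-8 + c**2 - 6*c)*c) + c = (c**2 + c*(-8 + c**2 - 6*c)) + c = c + c**2 + c*(-8 + c**2 - 6*c))
G(s, E) = -16 (G(s, E) = (-18 - 9) + (8 + 3) = -27 + 11 = -16)
-9264 + G(d(13), -35) = -9264 - 16 = -9280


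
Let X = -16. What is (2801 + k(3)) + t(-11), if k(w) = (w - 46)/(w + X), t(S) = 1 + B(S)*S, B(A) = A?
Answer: 38042/13 ≈ 2926.3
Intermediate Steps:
t(S) = 1 + S**2 (t(S) = 1 + S*S = 1 + S**2)
k(w) = (-46 + w)/(-16 + w) (k(w) = (w - 46)/(w - 16) = (-46 + w)/(-16 + w))
(2801 + k(3)) + t(-11) = (2801 + (-46 + 3)/(-16 + 3)) + (1 + (-11)**2) = (2801 - 43/(-13)) + (1 + 121) = (2801 - 1/13*(-43)) + 122 = (2801 + 43/13) + 122 = 36456/13 + 122 = 38042/13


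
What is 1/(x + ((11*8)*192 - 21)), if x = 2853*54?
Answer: 1/170937 ≈ 5.8501e-6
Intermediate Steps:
x = 154062
1/(x + ((11*8)*192 - 21)) = 1/(154062 + ((11*8)*192 - 21)) = 1/(154062 + (88*192 - 21)) = 1/(154062 + (16896 - 21)) = 1/(154062 + 16875) = 1/170937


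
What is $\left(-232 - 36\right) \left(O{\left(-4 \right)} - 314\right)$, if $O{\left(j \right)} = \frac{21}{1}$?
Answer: $78524$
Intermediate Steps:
$O{\left(j \right)} = 21$ ($O{\left(j \right)} = 21 \cdot 1 = 21$)
$\left(-232 - 36\right) \left(O{\left(-4 \right)} - 314\right) = \left(-232 - 36\right) \left(21 - 314\right) = \left(-268\right) \left(-293\right) = 78524$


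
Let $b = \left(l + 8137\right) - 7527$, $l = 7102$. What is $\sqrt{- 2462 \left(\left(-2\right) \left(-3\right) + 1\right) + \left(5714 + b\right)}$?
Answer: $4 i \sqrt{238} \approx 61.709 i$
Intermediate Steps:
$b = 7712$ ($b = \left(7102 + 8137\right) - 7527 = 15239 - 7527 = 7712$)
$\sqrt{- 2462 \left(\left(-2\right) \left(-3\right) + 1\right) + \left(5714 + b\right)} = \sqrt{- 2462 \left(\left(-2\right) \left(-3\right) + 1\right) + \left(5714 + 7712\right)} = \sqrt{- 2462 \left(6 + 1\right) + 13426} = \sqrt{- 2462 \cdot 7 + 13426} = \sqrt{\left(-1\right) 17234 + 13426} = \sqrt{-17234 + 13426} = \sqrt{-3808} = 4 i \sqrt{238}$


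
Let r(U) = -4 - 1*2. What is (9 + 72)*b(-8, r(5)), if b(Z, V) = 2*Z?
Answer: -1296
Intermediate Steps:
r(U) = -6 (r(U) = -4 - 2 = -6)
(9 + 72)*b(-8, r(5)) = (9 + 72)*(2*(-8)) = 81*(-16) = -1296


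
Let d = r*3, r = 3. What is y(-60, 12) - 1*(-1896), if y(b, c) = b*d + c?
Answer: 1368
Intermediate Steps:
d = 9 (d = 3*3 = 9)
y(b, c) = c + 9*b (y(b, c) = b*9 + c = 9*b + c = c + 9*b)
y(-60, 12) - 1*(-1896) = (12 + 9*(-60)) - 1*(-1896) = (12 - 540) + 1896 = -528 + 1896 = 1368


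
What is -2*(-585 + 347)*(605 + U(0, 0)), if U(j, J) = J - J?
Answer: 287980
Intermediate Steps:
U(j, J) = 0
-2*(-585 + 347)*(605 + U(0, 0)) = -2*(-585 + 347)*(605 + 0) = -(-476)*605 = -2*(-143990) = 287980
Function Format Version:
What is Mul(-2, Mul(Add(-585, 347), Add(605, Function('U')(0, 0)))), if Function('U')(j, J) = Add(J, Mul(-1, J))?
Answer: 287980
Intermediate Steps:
Function('U')(j, J) = 0
Mul(-2, Mul(Add(-585, 347), Add(605, Function('U')(0, 0)))) = Mul(-2, Mul(Add(-585, 347), Add(605, 0))) = Mul(-2, Mul(-238, 605)) = Mul(-2, -143990) = 287980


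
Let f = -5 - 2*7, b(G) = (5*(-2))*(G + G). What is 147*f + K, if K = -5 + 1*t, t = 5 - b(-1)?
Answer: -2813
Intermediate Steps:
b(G) = -20*G
t = -15 (t = 5 - (-20)*(-1) = 5 - 1*20 = 5 - 20 = -15)
K = -20 (K = -5 + 1*(-15) = -5 - 15 = -20)
f = -19 (f = -5 - 14 = -19)
147*f + K = 147*(-19) - 20 = -2793 - 20 = -2813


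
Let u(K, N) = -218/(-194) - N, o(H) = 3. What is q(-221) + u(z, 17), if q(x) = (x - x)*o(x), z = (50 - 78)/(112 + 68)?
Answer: -1540/97 ≈ -15.876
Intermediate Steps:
z = -7/45 (z = -28/180 = -28*1/180 = -7/45 ≈ -0.15556)
q(x) = 0 (q(x) = (x - x)*3 = 0*3 = 0)
u(K, N) = 109/97 - N (u(K, N) = -218*(-1/194) - N = 109/97 - N)
q(-221) + u(z, 17) = 0 + (109/97 - 1*17) = 0 + (109/97 - 17) = 0 - 1540/97 = -1540/97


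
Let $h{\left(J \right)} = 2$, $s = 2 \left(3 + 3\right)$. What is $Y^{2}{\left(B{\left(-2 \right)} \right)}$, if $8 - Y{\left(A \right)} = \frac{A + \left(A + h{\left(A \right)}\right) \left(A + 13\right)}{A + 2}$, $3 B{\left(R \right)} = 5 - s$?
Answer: $\frac{841}{9} \approx 93.444$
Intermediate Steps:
$s = 12$ ($s = 2 \cdot 6 = 12$)
$B{\left(R \right)} = - \frac{7}{3}$ ($B{\left(R \right)} = \frac{5 - 12}{3} = \frac{1}{3} \left(-7\right) = - \frac{7}{3}$)
$Y{\left(A \right)} = 8 - \frac{A + \left(2 + A\right) \left(13 + A\right)}{2 + A}$ ($Y{\left(A \right)} = 8 - \frac{A + \left(A + 2\right) \left(A + 13\right)}{A + 2} = 8 - \frac{A + \left(2 + A\right) \left(13 + A\right)}{2 + A}$)
$Y^{2}{\left(B{\left(-2 \right)} \right)} = \left(\frac{-10 - \left(- \frac{7}{3}\right)^{2} - - \frac{56}{3}}{2 - \frac{7}{3}}\right)^{2} = \left(\frac{-10 - \frac{49}{9} + \frac{56}{3}}{- \frac{1}{3}}\right)^{2} = \left(- 3 \left(-10 - \frac{49}{9} + \frac{56}{3}\right)\right)^{2} = \left(\left(-3\right) \frac{29}{9}\right)^{2} = \left(- \frac{29}{3}\right)^{2} = \frac{841}{9}$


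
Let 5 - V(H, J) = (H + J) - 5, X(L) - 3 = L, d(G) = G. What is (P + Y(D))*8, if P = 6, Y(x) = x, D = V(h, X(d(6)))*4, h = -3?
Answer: 176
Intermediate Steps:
X(L) = 3 + L
V(H, J) = 10 - H - J (V(H, J) = 5 - ((H + J) - 5) = 5 - (-5 + H + J) = 5 + (5 - H - J) = 10 - H - J)
D = 16 (D = (10 - 1*(-3) - (3 + 6))*4 = (10 + 3 - 1*9)*4 = (10 + 3 - 9)*4 = 4*4 = 16)
(P + Y(D))*8 = (6 + 16)*8 = 22*8 = 176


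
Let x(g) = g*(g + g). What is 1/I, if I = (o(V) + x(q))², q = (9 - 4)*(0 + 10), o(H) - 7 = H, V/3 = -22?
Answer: 1/24413481 ≈ 4.0961e-8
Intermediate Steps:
V = -66 (V = 3*(-22) = -66)
o(H) = 7 + H
q = 50 (q = 5*10 = 50)
x(g) = 2*g² (x(g) = g*(2*g) = 2*g²)
I = 24413481 (I = ((7 - 66) + 2*50²)² = (-59 + 2*2500)² = (-59 + 5000)² = 4941² = 24413481)
1/I = 1/24413481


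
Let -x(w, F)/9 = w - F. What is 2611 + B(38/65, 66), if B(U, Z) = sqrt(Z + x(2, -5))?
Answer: 2611 + sqrt(3) ≈ 2612.7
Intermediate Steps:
x(w, F) = -9*w + 9*F (x(w, F) = -9*(w - F) = -9*w + 9*F)
B(U, Z) = sqrt(-63 + Z) (B(U, Z) = sqrt(Z + (-9*2 + 9*(-5))) = sqrt(Z + (-18 - 45)) = sqrt(Z - 63) = sqrt(-63 + Z))
2611 + B(38/65, 66) = 2611 + sqrt(-63 + 66) = 2611 + sqrt(3)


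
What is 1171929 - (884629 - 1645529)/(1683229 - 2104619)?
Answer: 49383840041/42139 ≈ 1.1719e+6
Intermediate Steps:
1171929 - (884629 - 1645529)/(1683229 - 2104619) = 1171929 - (-760900)/(-421390) = 1171929 - (-760900)*(-1)/421390 = 1171929 - 1*76090/42139 = 1171929 - 76090/42139 = 49383840041/42139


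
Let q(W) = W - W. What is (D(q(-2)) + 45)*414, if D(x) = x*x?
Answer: 18630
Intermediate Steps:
q(W) = 0
D(x) = x²
(D(q(-2)) + 45)*414 = (0² + 45)*414 = (0 + 45)*414 = 45*414 = 18630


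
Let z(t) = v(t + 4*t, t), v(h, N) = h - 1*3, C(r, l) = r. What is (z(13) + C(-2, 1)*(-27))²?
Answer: 13456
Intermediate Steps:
v(h, N) = -3 + h (v(h, N) = h - 3 = -3 + h)
z(t) = -3 + 5*t (z(t) = -3 + (t + 4*t) = -3 + 5*t)
(z(13) + C(-2, 1)*(-27))² = ((-3 + 5*13) - 2*(-27))² = ((-3 + 65) + 54)² = (62 + 54)² = 116² = 13456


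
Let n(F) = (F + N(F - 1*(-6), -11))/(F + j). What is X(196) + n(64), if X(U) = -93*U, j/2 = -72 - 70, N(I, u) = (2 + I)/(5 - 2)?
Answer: -91142/5 ≈ -18228.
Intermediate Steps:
N(I, u) = 2/3 + I/3 (N(I, u) = (2 + I)/3 = (2 + I)*(1/3) = 2/3 + I/3)
j = -284 (j = 2*(-72 - 70) = 2*(-142) = -284)
n(F) = (8/3 + 4*F/3)/(-284 + F) (n(F) = (F + (2/3 + (F - 1*(-6))/3))/(F - 284) = (F + (2/3 + (F + 6)/3))/(-284 + F) = (F + (2/3 + (6 + F)/3))/(-284 + F) = (F + (2/3 + (2 + F/3)))/(-284 + F) = (F + (8/3 + F/3))/(-284 + F) = (8/3 + 4*F/3)/(-284 + F))
X(196) + n(64) = -93*196 + 4*(2 + 64)/(3*(-284 + 64)) = -18228 + (4/3)*66/(-220) = -18228 + (4/3)*(-1/220)*66 = -18228 - 2/5 = -91142/5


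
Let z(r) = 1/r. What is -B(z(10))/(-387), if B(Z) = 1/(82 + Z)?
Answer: 10/317727 ≈ 3.1474e-5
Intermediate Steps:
-B(z(10))/(-387) = -1/((82 + 1/10)*(-387)) = -(-1)/((82 + ⅒)*387) = -(-1)/(821/10*387) = -10*(-1)/(821*387) = -1*(-10/317727) = 10/317727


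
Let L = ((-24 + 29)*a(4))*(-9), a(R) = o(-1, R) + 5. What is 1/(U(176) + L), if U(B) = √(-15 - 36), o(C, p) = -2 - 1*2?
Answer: -15/692 - I*√51/2076 ≈ -0.021676 - 0.00344*I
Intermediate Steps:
o(C, p) = -4 (o(C, p) = -2 - 2 = -4)
a(R) = 1 (a(R) = -4 + 5 = 1)
U(B) = I*√51 (U(B) = √(-51) = I*√51)
L = -45 (L = ((-24 + 29)*1)*(-9) = (5*1)*(-9) = 5*(-9) = -45)
1/(U(176) + L) = 1/(I*√51 - 45) = 1/(-45 + I*√51)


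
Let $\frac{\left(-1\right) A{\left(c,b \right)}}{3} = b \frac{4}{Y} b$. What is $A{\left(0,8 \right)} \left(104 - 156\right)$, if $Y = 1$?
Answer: $39936$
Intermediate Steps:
$A{\left(c,b \right)} = - 12 b^{2}$ ($A{\left(c,b \right)} = - 3 b \frac{4}{1} b = - 3 b 4 \cdot 1 b = - 3 b 4 b = - 3 \cdot 4 b b = - 3 \cdot 4 b^{2} = - 12 b^{2}$)
$A{\left(0,8 \right)} \left(104 - 156\right) = - 12 \cdot 8^{2} \left(104 - 156\right) = \left(-12\right) 64 \left(-52\right) = \left(-768\right) \left(-52\right) = 39936$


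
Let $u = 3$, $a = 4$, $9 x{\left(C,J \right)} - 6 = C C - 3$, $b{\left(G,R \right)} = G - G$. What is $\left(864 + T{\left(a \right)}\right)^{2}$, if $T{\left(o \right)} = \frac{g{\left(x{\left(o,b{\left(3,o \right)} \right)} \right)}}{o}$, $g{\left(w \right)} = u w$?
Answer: $\frac{107889769}{144} \approx 7.4923 \cdot 10^{5}$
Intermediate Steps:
$b{\left(G,R \right)} = 0$
$x{\left(C,J \right)} = \frac{1}{3} + \frac{C^{2}}{9}$ ($x{\left(C,J \right)} = \frac{2}{3} + \frac{C C - 3}{9} = \frac{2}{3} + \frac{C^{2} - 3}{9} = \frac{2}{3} + \frac{-3 + C^{2}}{9} = \frac{2}{3} + \left(- \frac{1}{3} + \frac{C^{2}}{9}\right) = \frac{1}{3} + \frac{C^{2}}{9}$)
$g{\left(w \right)} = 3 w$
$T{\left(o \right)} = \frac{1 + \frac{o^{2}}{3}}{o}$ ($T{\left(o \right)} = \frac{3 \left(\frac{1}{3} + \frac{o^{2}}{9}\right)}{o} = \frac{1 + \frac{o^{2}}{3}}{o}$)
$\left(864 + T{\left(a \right)}\right)^{2} = \left(864 + \left(\frac{1}{4} + \frac{1}{3} \cdot 4\right)\right)^{2} = \left(864 + \left(\frac{1}{4} + \frac{4}{3}\right)\right)^{2} = \left(864 + \frac{19}{12}\right)^{2} = \left(\frac{10387}{12}\right)^{2} = \frac{107889769}{144}$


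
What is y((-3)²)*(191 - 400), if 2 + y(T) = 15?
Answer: -2717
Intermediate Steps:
y(T) = 13 (y(T) = -2 + 15 = 13)
y((-3)²)*(191 - 400) = 13*(191 - 400) = 13*(-209) = -2717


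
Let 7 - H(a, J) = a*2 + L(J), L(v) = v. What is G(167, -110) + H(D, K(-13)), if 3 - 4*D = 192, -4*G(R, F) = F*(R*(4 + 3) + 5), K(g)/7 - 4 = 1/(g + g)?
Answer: 420664/13 ≈ 32359.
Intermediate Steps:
K(g) = 28 + 7/(2*g) (K(g) = 28 + 7/(g + g) = 28 + 7/((2*g)) = 28 + 7*(1/(2*g)) = 28 + 7/(2*g))
G(R, F) = -F*(5 + 7*R)/4 (G(R, F) = -F*(R*(4 + 3) + 5)/4 = -F*(R*7 + 5)/4 = -F*(7*R + 5)/4 = -F*(5 + 7*R)/4)
D = -189/4 (D = ¾ - ¼*192 = ¾ - 48 = -189/4 ≈ -47.250)
H(a, J) = 7 - J - 2*a (H(a, J) = 7 - (a*2 + J) = 7 - (2*a + J) = 7 - (J + 2*a) = 7 + (-J - 2*a) = 7 - J - 2*a)
G(167, -110) + H(D, K(-13)) = -¼*(-110)*(5 + 7*167) + (7 - (28 + (7/2)/(-13)) - 2*(-189/4)) = -¼*(-110)*(5 + 1169) + (7 - (28 + (7/2)*(-1/13)) + 189/2) = -¼*(-110)*1174 + (7 - (28 - 7/26) + 189/2) = 32285 + (7 - 1*721/26 + 189/2) = 32285 + (7 - 721/26 + 189/2) = 32285 + 959/13 = 420664/13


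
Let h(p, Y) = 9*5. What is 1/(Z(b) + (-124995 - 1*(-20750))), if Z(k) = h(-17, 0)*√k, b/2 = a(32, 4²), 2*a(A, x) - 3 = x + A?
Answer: -20849/2173383350 - 9*√51/2173383350 ≈ -9.6225e-6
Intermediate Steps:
a(A, x) = 3/2 + A/2 + x/2 (a(A, x) = 3/2 + (x + A)/2 = 3/2 + (A + x)/2 = 3/2 + (A/2 + x/2) = 3/2 + A/2 + x/2)
h(p, Y) = 45
b = 51 (b = 2*(3/2 + (½)*32 + (½)*4²) = 2*(3/2 + 16 + (½)*16) = 2*(3/2 + 16 + 8) = 2*(51/2) = 51)
Z(k) = 45*√k
1/(Z(b) + (-124995 - 1*(-20750))) = 1/(45*√51 + (-124995 - 1*(-20750))) = 1/(45*√51 + (-124995 + 20750)) = 1/(45*√51 - 104245) = 1/(-104245 + 45*√51)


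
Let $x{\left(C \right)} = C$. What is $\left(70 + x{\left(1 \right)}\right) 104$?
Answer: $7384$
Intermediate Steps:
$\left(70 + x{\left(1 \right)}\right) 104 = \left(70 + 1\right) 104 = 71 \cdot 104 = 7384$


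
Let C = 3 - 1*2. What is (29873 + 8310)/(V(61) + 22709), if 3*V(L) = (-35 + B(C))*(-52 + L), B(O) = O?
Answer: 38183/22607 ≈ 1.6890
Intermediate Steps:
C = 1 (C = 3 - 2 = 1)
V(L) = 1768/3 - 34*L/3 (V(L) = ((-35 + 1)*(-52 + L))/3 = (-34*(-52 + L))/3 = (1768 - 34*L)/3 = 1768/3 - 34*L/3)
(29873 + 8310)/(V(61) + 22709) = (29873 + 8310)/((1768/3 - 34/3*61) + 22709) = 38183/((1768/3 - 2074/3) + 22709) = 38183/(-102 + 22709) = 38183/22607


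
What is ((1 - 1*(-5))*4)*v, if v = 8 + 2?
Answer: 240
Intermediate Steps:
v = 10
((1 - 1*(-5))*4)*v = ((1 - 1*(-5))*4)*10 = ((1 + 5)*4)*10 = (6*4)*10 = 24*10 = 240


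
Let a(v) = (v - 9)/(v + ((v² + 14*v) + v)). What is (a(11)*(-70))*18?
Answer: -280/33 ≈ -8.4848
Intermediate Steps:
a(v) = (-9 + v)/(v² + 16*v) (a(v) = (-9 + v)/(v + (v² + 15*v)) = (-9 + v)/(v² + 16*v))
(a(11)*(-70))*18 = (((-9 + 11)/(11*(16 + 11)))*(-70))*18 = (((1/11)*2/27)*(-70))*18 = (((1/11)*(1/27)*2)*(-70))*18 = ((2/297)*(-70))*18 = -140/297*18 = -280/33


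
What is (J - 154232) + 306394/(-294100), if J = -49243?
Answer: -29921151947/147050 ≈ -2.0348e+5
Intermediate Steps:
(J - 154232) + 306394/(-294100) = (-49243 - 154232) + 306394/(-294100) = -203475 + 306394*(-1/294100) = -203475 - 153197/147050 = -29921151947/147050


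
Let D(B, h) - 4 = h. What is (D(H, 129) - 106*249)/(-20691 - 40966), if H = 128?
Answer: 26261/61657 ≈ 0.42592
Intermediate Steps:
D(B, h) = 4 + h
(D(H, 129) - 106*249)/(-20691 - 40966) = ((4 + 129) - 106*249)/(-20691 - 40966) = (133 - 26394)/(-61657) = -26261*(-1/61657) = 26261/61657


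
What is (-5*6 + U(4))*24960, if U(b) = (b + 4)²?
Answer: 848640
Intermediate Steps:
U(b) = (4 + b)²
(-5*6 + U(4))*24960 = (-5*6 + (4 + 4)²)*24960 = (-30 + 8²)*24960 = (-30 + 64)*24960 = 34*24960 = 848640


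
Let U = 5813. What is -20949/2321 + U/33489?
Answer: -688069088/77727969 ≈ -8.8523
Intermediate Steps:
-20949/2321 + U/33489 = -20949/2321 + 5813/33489 = -688069088/77727969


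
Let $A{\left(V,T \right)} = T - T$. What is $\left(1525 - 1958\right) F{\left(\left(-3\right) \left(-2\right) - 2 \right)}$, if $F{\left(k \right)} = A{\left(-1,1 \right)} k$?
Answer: $0$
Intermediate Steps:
$A{\left(V,T \right)} = 0$
$F{\left(k \right)} = 0$ ($F{\left(k \right)} = 0 k = 0$)
$\left(1525 - 1958\right) F{\left(\left(-3\right) \left(-2\right) - 2 \right)} = \left(1525 - 1958\right) 0 = \left(-433\right) 0 = 0$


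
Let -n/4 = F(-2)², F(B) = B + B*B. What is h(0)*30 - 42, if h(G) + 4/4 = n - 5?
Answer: -702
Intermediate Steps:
F(B) = B + B²
n = -16 (n = -4*4*(1 - 2)² = -4*(-2*(-1))² = -4*2² = -4*4 = -16)
h(G) = -22 (h(G) = -1 + (-16 - 5) = -1 - 21 = -22)
h(0)*30 - 42 = -22*30 - 42 = -660 - 42 = -702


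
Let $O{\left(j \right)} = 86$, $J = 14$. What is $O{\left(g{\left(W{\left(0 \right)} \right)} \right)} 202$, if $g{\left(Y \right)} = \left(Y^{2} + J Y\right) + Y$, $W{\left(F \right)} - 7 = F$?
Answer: $17372$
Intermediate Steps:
$W{\left(F \right)} = 7 + F$
$g{\left(Y \right)} = Y^{2} + 15 Y$ ($g{\left(Y \right)} = \left(Y^{2} + 14 Y\right) + Y = Y^{2} + 15 Y$)
$O{\left(g{\left(W{\left(0 \right)} \right)} \right)} 202 = 86 \cdot 202 = 17372$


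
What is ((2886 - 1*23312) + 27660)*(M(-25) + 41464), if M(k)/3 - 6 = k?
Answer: 299538238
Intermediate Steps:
M(k) = 18 + 3*k
((2886 - 1*23312) + 27660)*(M(-25) + 41464) = ((2886 - 1*23312) + 27660)*((18 + 3*(-25)) + 41464) = ((2886 - 23312) + 27660)*((18 - 75) + 41464) = (-20426 + 27660)*(-57 + 41464) = 7234*41407 = 299538238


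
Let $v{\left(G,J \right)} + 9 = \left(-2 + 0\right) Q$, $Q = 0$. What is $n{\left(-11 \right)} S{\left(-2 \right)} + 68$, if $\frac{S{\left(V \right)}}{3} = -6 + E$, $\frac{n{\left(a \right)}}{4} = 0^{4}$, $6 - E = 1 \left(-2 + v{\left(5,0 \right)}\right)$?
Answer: $68$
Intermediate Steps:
$v{\left(G,J \right)} = -9$ ($v{\left(G,J \right)} = -9 + \left(-2 + 0\right) 0 = -9 - 0 = -9 + 0 = -9$)
$E = 17$ ($E = 6 - 1 \left(-2 - 9\right) = 6 - 1 \left(-11\right) = 6 - -11 = 6 + 11 = 17$)
$n{\left(a \right)} = 0$ ($n{\left(a \right)} = 4 \cdot 0^{4} = 4 \cdot 0 = 0$)
$S{\left(V \right)} = 33$ ($S{\left(V \right)} = 3 \left(-6 + 17\right) = 3 \cdot 11 = 33$)
$n{\left(-11 \right)} S{\left(-2 \right)} + 68 = 0 \cdot 33 + 68 = 0 + 68 = 68$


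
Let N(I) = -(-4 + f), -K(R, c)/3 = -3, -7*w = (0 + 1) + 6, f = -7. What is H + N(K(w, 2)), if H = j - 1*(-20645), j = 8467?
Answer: 29123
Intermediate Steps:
w = -1 (w = -((0 + 1) + 6)/7 = -(1 + 6)/7 = -1/7*7 = -1)
K(R, c) = 9 (K(R, c) = -3*(-3) = 9)
N(I) = 11 (N(I) = -(-4 - 7) = -1*(-11) = 11)
H = 29112 (H = 8467 - 1*(-20645) = 8467 + 20645 = 29112)
H + N(K(w, 2)) = 29112 + 11 = 29123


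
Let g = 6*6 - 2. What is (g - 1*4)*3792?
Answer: 113760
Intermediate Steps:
g = 34 (g = 36 - 2 = 34)
(g - 1*4)*3792 = (34 - 1*4)*3792 = (34 - 4)*3792 = 30*3792 = 113760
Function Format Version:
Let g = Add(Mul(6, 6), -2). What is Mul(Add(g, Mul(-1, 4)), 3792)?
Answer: 113760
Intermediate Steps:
g = 34 (g = Add(36, -2) = 34)
Mul(Add(g, Mul(-1, 4)), 3792) = Mul(Add(34, Mul(-1, 4)), 3792) = Mul(Add(34, -4), 3792) = Mul(30, 3792) = 113760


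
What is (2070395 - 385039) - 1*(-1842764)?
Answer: 3528120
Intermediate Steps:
(2070395 - 385039) - 1*(-1842764) = 1685356 + 1842764 = 3528120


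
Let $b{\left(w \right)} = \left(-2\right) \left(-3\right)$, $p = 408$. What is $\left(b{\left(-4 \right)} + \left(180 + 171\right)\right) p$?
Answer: $145656$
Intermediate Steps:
$b{\left(w \right)} = 6$
$\left(b{\left(-4 \right)} + \left(180 + 171\right)\right) p = \left(6 + \left(180 + 171\right)\right) 408 = \left(6 + 351\right) 408 = 357 \cdot 408 = 145656$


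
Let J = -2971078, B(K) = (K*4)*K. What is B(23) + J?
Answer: -2968962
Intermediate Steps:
B(K) = 4*K² (B(K) = (4*K)*K = 4*K²)
B(23) + J = 4*23² - 2971078 = 4*529 - 2971078 = 2116 - 2971078 = -2968962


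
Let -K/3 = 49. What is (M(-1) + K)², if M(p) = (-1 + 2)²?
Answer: 21316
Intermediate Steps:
M(p) = 1 (M(p) = 1² = 1)
K = -147 (K = -3*49 = -147)
(M(-1) + K)² = (1 - 147)² = (-146)² = 21316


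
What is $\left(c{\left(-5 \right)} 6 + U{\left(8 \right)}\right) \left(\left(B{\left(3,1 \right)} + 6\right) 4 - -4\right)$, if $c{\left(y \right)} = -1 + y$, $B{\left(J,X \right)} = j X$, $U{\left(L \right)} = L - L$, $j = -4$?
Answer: $-432$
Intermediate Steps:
$U{\left(L \right)} = 0$
$B{\left(J,X \right)} = - 4 X$
$\left(c{\left(-5 \right)} 6 + U{\left(8 \right)}\right) \left(\left(B{\left(3,1 \right)} + 6\right) 4 - -4\right) = \left(\left(-1 - 5\right) 6 + 0\right) \left(\left(\left(-4\right) 1 + 6\right) 4 - -4\right) = \left(\left(-6\right) 6 + 0\right) \left(\left(-4 + 6\right) 4 + 4\right) = \left(-36 + 0\right) \left(2 \cdot 4 + 4\right) = - 36 \left(8 + 4\right) = \left(-36\right) 12 = -432$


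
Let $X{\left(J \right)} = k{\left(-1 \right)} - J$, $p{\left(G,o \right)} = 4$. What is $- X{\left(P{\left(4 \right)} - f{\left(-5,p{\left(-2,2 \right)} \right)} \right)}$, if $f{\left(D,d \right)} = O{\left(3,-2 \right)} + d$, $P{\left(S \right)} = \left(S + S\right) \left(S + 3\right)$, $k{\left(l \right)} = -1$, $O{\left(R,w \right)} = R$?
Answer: $50$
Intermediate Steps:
$P{\left(S \right)} = 2 S \left(3 + S\right)$
$f{\left(D,d \right)} = 3 + d$
$X{\left(J \right)} = -1 - J$
$- X{\left(P{\left(4 \right)} - f{\left(-5,p{\left(-2,2 \right)} \right)} \right)} = - (-1 - \left(2 \cdot 4 \left(3 + 4\right) - \left(3 + 4\right)\right)) = - (-1 - \left(2 \cdot 4 \cdot 7 - 7\right)) = - (-1 - \left(56 - 7\right)) = - (-1 - 49) = \left(-1\right) \left(-50\right) = 50$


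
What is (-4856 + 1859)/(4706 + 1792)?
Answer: -333/722 ≈ -0.46122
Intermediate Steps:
(-4856 + 1859)/(4706 + 1792) = -2997/6498 = -2997*1/6498 = -333/722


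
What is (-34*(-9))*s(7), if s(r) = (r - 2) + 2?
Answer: 2142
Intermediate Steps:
s(r) = r (s(r) = (-2 + r) + 2 = r)
(-34*(-9))*s(7) = -34*(-9)*7 = 306*7 = 2142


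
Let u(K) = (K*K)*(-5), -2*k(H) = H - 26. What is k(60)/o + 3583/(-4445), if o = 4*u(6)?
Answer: -500839/640080 ≈ -0.78246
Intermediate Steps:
k(H) = 13 - H/2 (k(H) = -(H - 26)/2 = -(-26 + H)/2 = 13 - H/2)
u(K) = -5*K² (u(K) = K²*(-5) = -5*K²)
o = -720 (o = 4*(-5*6²) = 4*(-5*36) = 4*(-180) = -720)
k(60)/o + 3583/(-4445) = (13 - ½*60)/(-720) + 3583/(-4445) = (13 - 30)*(-1/720) + 3583*(-1/4445) = -17*(-1/720) - 3583/4445 = 17/720 - 3583/4445 = -500839/640080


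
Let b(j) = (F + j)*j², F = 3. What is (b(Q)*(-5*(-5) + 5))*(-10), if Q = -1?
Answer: -600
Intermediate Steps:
b(j) = j²*(3 + j) (b(j) = (3 + j)*j² = j²*(3 + j))
(b(Q)*(-5*(-5) + 5))*(-10) = (((-1)²*(3 - 1))*(-5*(-5) + 5))*(-10) = ((1*2)*(25 + 5))*(-10) = (2*30)*(-10) = 60*(-10) = -600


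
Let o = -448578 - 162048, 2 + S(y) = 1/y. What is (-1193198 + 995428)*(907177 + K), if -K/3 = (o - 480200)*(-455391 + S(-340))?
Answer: 5010397241367973633/17 ≈ 2.9473e+17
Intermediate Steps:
S(y) = -2 + 1/y
o = -610626
K = -253344809191419/170 (K = -3*(-610626 - 480200)*(-455391 + (-2 + 1/(-340))) = -(-3272478)*(-455391 + (-2 - 1/340)) = -(-3272478)*(-455391 - 681/340) = -(-3272478)*(-154833621)/340 = -3*84448269730473/170 = -253344809191419/170 ≈ -1.4903e+12)
(-1193198 + 995428)*(907177 + K) = (-1193198 + 995428)*(907177 - 253344809191419/170) = -197770*(-253344654971329/170) = 5010397241367973633/17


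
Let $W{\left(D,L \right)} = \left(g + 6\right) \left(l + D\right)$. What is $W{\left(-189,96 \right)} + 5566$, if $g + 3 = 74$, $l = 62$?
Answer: $-4213$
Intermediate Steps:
$g = 71$ ($g = -3 + 74 = 71$)
$W{\left(D,L \right)} = 4774 + 77 D$ ($W{\left(D,L \right)} = \left(71 + 6\right) \left(62 + D\right) = 77 \left(62 + D\right) = 4774 + 77 D$)
$W{\left(-189,96 \right)} + 5566 = \left(4774 + 77 \left(-189\right)\right) + 5566 = \left(4774 - 14553\right) + 5566 = -9779 + 5566 = -4213$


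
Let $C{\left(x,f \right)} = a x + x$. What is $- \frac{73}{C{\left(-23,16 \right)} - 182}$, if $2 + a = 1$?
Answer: $\frac{73}{182} \approx 0.4011$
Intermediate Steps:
$a = -1$ ($a = -2 + 1 = -1$)
$C{\left(x,f \right)} = 0$ ($C{\left(x,f \right)} = - x + x = 0$)
$- \frac{73}{C{\left(-23,16 \right)} - 182} = - \frac{73}{0 - 182} = - \frac{73}{-182} = \left(-73\right) \left(- \frac{1}{182}\right) = \frac{73}{182}$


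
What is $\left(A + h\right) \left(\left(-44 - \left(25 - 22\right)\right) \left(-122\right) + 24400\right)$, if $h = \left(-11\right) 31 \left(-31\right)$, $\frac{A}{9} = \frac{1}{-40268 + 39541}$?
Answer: $\frac{231583044472}{727} \approx 3.1855 \cdot 10^{8}$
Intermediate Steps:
$A = - \frac{9}{727}$ ($A = \frac{9}{-40268 + 39541} = \frac{9}{-727} = 9 \left(- \frac{1}{727}\right) = - \frac{9}{727} \approx -0.01238$)
$h = 10571$ ($h = \left(-341\right) \left(-31\right) = 10571$)
$\left(A + h\right) \left(\left(-44 - \left(25 - 22\right)\right) \left(-122\right) + 24400\right) = \left(- \frac{9}{727} + 10571\right) \left(\left(-44 - \left(25 - 22\right)\right) \left(-122\right) + 24400\right) = \frac{7685108 \left(\left(-44 - \left(25 - 22\right)\right) \left(-122\right) + 24400\right)}{727} = \frac{7685108 \left(\left(-44 - 3\right) \left(-122\right) + 24400\right)}{727} = \frac{7685108 \left(\left(-47\right) \left(-122\right) + 24400\right)}{727} = \frac{7685108 \left(5734 + 24400\right)}{727} = \frac{7685108}{727} \cdot 30134 = \frac{231583044472}{727}$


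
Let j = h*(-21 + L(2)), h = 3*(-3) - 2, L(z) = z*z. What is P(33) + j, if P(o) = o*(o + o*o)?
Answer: 37213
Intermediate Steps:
L(z) = z**2
P(o) = o*(o + o**2)
h = -11 (h = -9 - 2 = -11)
j = 187 (j = -11*(-21 + 2**2) = -11*(-21 + 4) = -11*(-17) = 187)
P(33) + j = 33**2*(1 + 33) + 187 = 1089*34 + 187 = 37026 + 187 = 37213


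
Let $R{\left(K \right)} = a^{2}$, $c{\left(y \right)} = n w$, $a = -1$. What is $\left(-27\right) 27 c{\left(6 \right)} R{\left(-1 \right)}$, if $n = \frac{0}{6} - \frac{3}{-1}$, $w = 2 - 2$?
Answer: $0$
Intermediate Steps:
$w = 0$
$n = 3$ ($n = 0 \cdot \frac{1}{6} - -3 = 0 + 3 = 3$)
$c{\left(y \right)} = 0$ ($c{\left(y \right)} = 3 \cdot 0 = 0$)
$R{\left(K \right)} = 1$ ($R{\left(K \right)} = \left(-1\right)^{2} = 1$)
$\left(-27\right) 27 c{\left(6 \right)} R{\left(-1 \right)} = \left(-27\right) 27 \cdot 0 \cdot 1 = \left(-729\right) 0 = 0$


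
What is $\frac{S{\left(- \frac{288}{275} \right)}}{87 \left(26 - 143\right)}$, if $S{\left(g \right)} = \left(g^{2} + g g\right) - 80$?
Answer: $\frac{452624}{59214375} \approx 0.0076438$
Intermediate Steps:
$S{\left(g \right)} = -80 + 2 g^{2}$ ($S{\left(g \right)} = \left(g^{2} + g^{2}\right) - 80 = 2 g^{2} - 80 = -80 + 2 g^{2}$)
$\frac{S{\left(- \frac{288}{275} \right)}}{87 \left(26 - 143\right)} = \frac{-80 + 2 \left(- \frac{288}{275}\right)^{2}}{87 \left(26 - 143\right)} = \frac{-80 + 2 \left(\left(-288\right) \frac{1}{275}\right)^{2}}{87 \left(-117\right)} = \frac{-80 + 2 \left(- \frac{288}{275}\right)^{2}}{-10179} = \left(-80 + 2 \cdot \frac{82944}{75625}\right) \left(- \frac{1}{10179}\right) = \left(-80 + \frac{165888}{75625}\right) \left(- \frac{1}{10179}\right) = \left(- \frac{5884112}{75625}\right) \left(- \frac{1}{10179}\right) = \frac{452624}{59214375}$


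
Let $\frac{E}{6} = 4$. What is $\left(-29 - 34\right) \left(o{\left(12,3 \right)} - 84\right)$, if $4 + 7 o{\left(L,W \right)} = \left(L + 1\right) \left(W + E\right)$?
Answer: $2169$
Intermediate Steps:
$E = 24$ ($E = 6 \cdot 4 = 24$)
$o{\left(L,W \right)} = - \frac{4}{7} + \frac{\left(1 + L\right) \left(24 + W\right)}{7}$ ($o{\left(L,W \right)} = - \frac{4}{7} + \frac{\left(L + 1\right) \left(W + 24\right)}{7} = - \frac{4}{7} + \frac{\left(1 + L\right) \left(24 + W\right)}{7}$)
$\left(-29 - 34\right) \left(o{\left(12,3 \right)} - 84\right) = \left(-29 - 34\right) \left(\left(\frac{20}{7} + \frac{1}{7} \cdot 3 + \frac{24}{7} \cdot 12 + \frac{1}{7} \cdot 12 \cdot 3\right) - 84\right) = \left(-29 - 34\right) \left(\left(\frac{20}{7} + \frac{3}{7} + \frac{288}{7} + \frac{36}{7}\right) - 84\right) = - 63 \left(\frac{347}{7} - 84\right) = \left(-63\right) \left(- \frac{241}{7}\right) = 2169$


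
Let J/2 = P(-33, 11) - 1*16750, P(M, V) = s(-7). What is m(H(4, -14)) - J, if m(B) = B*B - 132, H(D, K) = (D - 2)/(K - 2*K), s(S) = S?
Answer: 1635719/49 ≈ 33382.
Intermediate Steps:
H(D, K) = -(-2 + D)/K (H(D, K) = (-2 + D)/((-K)) = (-2 + D)*(-1/K) = -(-2 + D)/K)
P(M, V) = -7
m(B) = -132 + B² (m(B) = B² - 132 = -132 + B²)
J = -33514 (J = 2*(-7 - 1*16750) = 2*(-7 - 16750) = 2*(-16757) = -33514)
m(H(4, -14)) - J = (-132 + ((2 - 1*4)/(-14))²) - 1*(-33514) = (-132 + (-(2 - 4)/14)²) + 33514 = (-132 + (-1/14*(-2))²) + 33514 = (-132 + (⅐)²) + 33514 = (-132 + 1/49) + 33514 = -6467/49 + 33514 = 1635719/49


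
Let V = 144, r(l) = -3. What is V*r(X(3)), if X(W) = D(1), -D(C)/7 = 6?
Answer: -432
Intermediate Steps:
D(C) = -42 (D(C) = -7*6 = -42)
X(W) = -42
V*r(X(3)) = 144*(-3) = -432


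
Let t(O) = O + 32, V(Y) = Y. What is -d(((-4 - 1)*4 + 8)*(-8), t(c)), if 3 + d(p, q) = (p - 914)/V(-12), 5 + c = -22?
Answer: -391/6 ≈ -65.167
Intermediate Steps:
c = -27 (c = -5 - 22 = -27)
t(O) = 32 + O
d(p, q) = 439/6 - p/12 (d(p, q) = -3 + (p - 914)/(-12) = -3 + (-914 + p)*(-1/12) = -3 + (457/6 - p/12) = 439/6 - p/12)
-d(((-4 - 1)*4 + 8)*(-8), t(c)) = -(439/6 - ((-4 - 1)*4 + 8)*(-8)/12) = -(439/6 - (-5*4 + 8)*(-8)/12) = -(439/6 - (-20 + 8)*(-8)/12) = -(439/6 - (-1)*(-8)) = -(439/6 - 1/12*96) = -(439/6 - 8) = -1*391/6 = -391/6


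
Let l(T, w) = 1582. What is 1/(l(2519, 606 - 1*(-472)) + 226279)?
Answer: 1/227861 ≈ 4.3886e-6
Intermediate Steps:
1/(l(2519, 606 - 1*(-472)) + 226279) = 1/(1582 + 226279) = 1/227861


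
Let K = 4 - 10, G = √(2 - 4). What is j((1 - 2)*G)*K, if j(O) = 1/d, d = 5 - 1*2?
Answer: -2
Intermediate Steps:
d = 3 (d = 5 - 2 = 3)
G = I*√2 (G = √(-2) = I*√2 ≈ 1.4142*I)
j(O) = ⅓ (j(O) = 1/3 = 1*(⅓) = ⅓)
K = -6
j((1 - 2)*G)*K = (⅓)*(-6) = -2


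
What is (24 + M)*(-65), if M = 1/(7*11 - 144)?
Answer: -104455/67 ≈ -1559.0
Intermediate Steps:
M = -1/67 (M = 1/(77 - 144) = 1/(-67) = -1/67 ≈ -0.014925)
(24 + M)*(-65) = (24 - 1/67)*(-65) = (1607/67)*(-65) = -104455/67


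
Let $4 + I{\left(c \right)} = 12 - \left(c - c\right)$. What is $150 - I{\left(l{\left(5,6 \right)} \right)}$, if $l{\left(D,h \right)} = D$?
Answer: $142$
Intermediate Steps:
$I{\left(c \right)} = 8$ ($I{\left(c \right)} = -4 + \left(12 - \left(c - c\right)\right) = -4 + \left(12 - 0\right) = -4 + \left(12 + 0\right) = -4 + 12 = 8$)
$150 - I{\left(l{\left(5,6 \right)} \right)} = 150 - 8 = 142$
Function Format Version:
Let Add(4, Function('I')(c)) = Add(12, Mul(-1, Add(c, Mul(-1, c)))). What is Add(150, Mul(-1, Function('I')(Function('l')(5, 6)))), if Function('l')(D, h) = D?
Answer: 142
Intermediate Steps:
Function('I')(c) = 8 (Function('I')(c) = Add(-4, Add(12, Mul(-1, Add(c, Mul(-1, c))))) = Add(-4, Add(12, Mul(-1, 0))) = Add(-4, Add(12, 0)) = Add(-4, 12) = 8)
Add(150, Mul(-1, Function('I')(Function('l')(5, 6)))) = Add(150, Mul(-1, 8)) = Add(150, -8) = 142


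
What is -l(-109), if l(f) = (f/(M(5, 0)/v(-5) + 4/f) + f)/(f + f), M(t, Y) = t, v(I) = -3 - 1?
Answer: -125/1122 ≈ -0.11141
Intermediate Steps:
v(I) = -4
l(f) = (f + f/(-5/4 + 4/f))/(2*f) (l(f) = (f/(5/(-4) + 4/f) + f)/(f + f) = (f/(5*(-¼) + 4/f) + f)/((2*f)) = (f/(-5/4 + 4/f) + f)*(1/(2*f)) = (f + f/(-5/4 + 4/f))*(1/(2*f)) = (f + f/(-5/4 + 4/f))/(2*f))
-l(-109) = -(-16 - 109)/(2*(-16 + 5*(-109))) = -(-125)/(2*(-16 - 545)) = -(-125)/(2*(-561)) = -(-1)*(-125)/(2*561) = -1*125/1122 = -125/1122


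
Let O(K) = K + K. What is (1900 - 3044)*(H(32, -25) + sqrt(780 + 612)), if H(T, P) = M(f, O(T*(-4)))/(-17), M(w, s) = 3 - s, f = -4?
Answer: 296296/17 - 4576*sqrt(87) ≈ -25253.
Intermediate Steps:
O(K) = 2*K
H(T, P) = -3/17 - 8*T/17 (H(T, P) = (3 - 2*T*(-4))/(-17) = (3 - 2*(-4*T))*(-1/17) = (3 - (-8)*T)*(-1/17) = (3 + 8*T)*(-1/17) = -3/17 - 8*T/17)
(1900 - 3044)*(H(32, -25) + sqrt(780 + 612)) = (1900 - 3044)*((-3/17 - 8/17*32) + sqrt(780 + 612)) = -1144*((-3/17 - 256/17) + sqrt(1392)) = -1144*(-259/17 + 4*sqrt(87)) = 296296/17 - 4576*sqrt(87)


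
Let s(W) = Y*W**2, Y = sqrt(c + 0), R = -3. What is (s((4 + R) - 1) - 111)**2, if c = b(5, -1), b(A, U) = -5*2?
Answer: 12321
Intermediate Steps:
b(A, U) = -10
c = -10
Y = I*sqrt(10) (Y = sqrt(-10 + 0) = sqrt(-10) = I*sqrt(10) ≈ 3.1623*I)
s(W) = I*sqrt(10)*W**2 (s(W) = (I*sqrt(10))*W**2 = I*sqrt(10)*W**2)
(s((4 + R) - 1) - 111)**2 = (I*sqrt(10)*((4 - 3) - 1)**2 - 111)**2 = (I*sqrt(10)*(1 - 1)**2 - 111)**2 = (I*sqrt(10)*0**2 - 111)**2 = (I*sqrt(10)*0 - 111)**2 = (0 - 111)**2 = (-111)**2 = 12321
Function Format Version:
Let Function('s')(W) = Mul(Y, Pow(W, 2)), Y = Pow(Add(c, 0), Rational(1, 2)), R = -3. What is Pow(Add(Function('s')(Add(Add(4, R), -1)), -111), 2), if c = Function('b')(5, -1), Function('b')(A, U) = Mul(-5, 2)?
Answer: 12321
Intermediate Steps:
Function('b')(A, U) = -10
c = -10
Y = Mul(I, Pow(10, Rational(1, 2))) (Y = Pow(Add(-10, 0), Rational(1, 2)) = Pow(-10, Rational(1, 2)) = Mul(I, Pow(10, Rational(1, 2))) ≈ Mul(3.1623, I))
Function('s')(W) = Mul(I, Pow(10, Rational(1, 2)), Pow(W, 2)) (Function('s')(W) = Mul(Mul(I, Pow(10, Rational(1, 2))), Pow(W, 2)) = Mul(I, Pow(10, Rational(1, 2)), Pow(W, 2)))
Pow(Add(Function('s')(Add(Add(4, R), -1)), -111), 2) = Pow(Add(Mul(I, Pow(10, Rational(1, 2)), Pow(Add(Add(4, -3), -1), 2)), -111), 2) = Pow(Add(Mul(I, Pow(10, Rational(1, 2)), Pow(Add(1, -1), 2)), -111), 2) = Pow(Add(Mul(I, Pow(10, Rational(1, 2)), Pow(0, 2)), -111), 2) = Pow(Add(Mul(I, Pow(10, Rational(1, 2)), 0), -111), 2) = Pow(Add(0, -111), 2) = Pow(-111, 2) = 12321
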